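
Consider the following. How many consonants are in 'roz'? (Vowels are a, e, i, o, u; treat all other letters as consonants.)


Consonants in 'roz': r, z = 2 consonants.

2


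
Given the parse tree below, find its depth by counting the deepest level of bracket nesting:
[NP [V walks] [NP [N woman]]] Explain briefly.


Count bracket nesting levels:
'[' at pos 0: depth = 1
'[' at pos 4: depth = 2
'[' at pos 14: depth = 2
'[' at pos 18: depth = 3
Maximum depth reached: 3

3


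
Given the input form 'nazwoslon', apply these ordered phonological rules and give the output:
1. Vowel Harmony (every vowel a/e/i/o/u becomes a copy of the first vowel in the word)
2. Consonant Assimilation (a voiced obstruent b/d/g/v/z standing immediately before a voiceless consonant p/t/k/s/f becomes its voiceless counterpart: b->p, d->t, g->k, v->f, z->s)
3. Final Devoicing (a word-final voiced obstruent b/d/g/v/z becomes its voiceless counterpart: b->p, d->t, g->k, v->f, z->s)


Starting form: 'nazwoslon'
Rule 1: Vowel Harmony: all vowels become 'a' (matching first vowel). 'nazwoslon' -> 'nazwaslan'
Rule 2: Consonant Assimilation: no voiced obstruent (b/d/g/v/z) stands immediately before a voiceless consonant (p/t/k/s/f). No change.
Rule 3: Final Devoicing: final consonant 'n' is not one of the voiced obstruents b/d/g/v/z. No change.
Final form: 'nazwaslan'

nazwaslan


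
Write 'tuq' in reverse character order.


Reverse 'tuq' character by character: 'qut'.

qut


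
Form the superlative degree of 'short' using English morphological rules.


Apply superlative formation (add -est): 'short' -> 'shortest'.

shortest


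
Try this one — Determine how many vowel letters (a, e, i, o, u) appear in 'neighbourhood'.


Vowels in 'neighbourhood': e, i, o, u, o, o = 6 vowels.

6


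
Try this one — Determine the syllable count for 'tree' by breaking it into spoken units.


Break 'tree' into syllables: tree -> tree = 1 syllable

1 syllable


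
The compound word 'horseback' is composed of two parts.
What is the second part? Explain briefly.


Split 'horseback' into 'horse' + 'back'. The second part is 'back'.

back


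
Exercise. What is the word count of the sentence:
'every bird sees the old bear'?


Split into words: every | bird | sees | the | old | bear = 6 words.

6


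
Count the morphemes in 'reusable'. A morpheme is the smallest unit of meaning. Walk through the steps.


Decomposition: re- (prefix) + use (root) + -able (suffix) = 3 morpheme(s)

3 morphemes


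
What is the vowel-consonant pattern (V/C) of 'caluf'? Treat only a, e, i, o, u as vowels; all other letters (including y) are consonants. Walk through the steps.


Letter mapping: c = C, a = V, l = C, u = V, f = C.

CVCVC


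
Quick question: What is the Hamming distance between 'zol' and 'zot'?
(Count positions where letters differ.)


Alignment:
Position 1: 'z' vs 'z' = match
Position 2: 'o' vs 'o' = match
Position 3: 'l' vs 't' = DIFFER
Total differences: 1

1


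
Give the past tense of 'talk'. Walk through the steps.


Apply rule: Add -ed. 'talk' becomes 'talked'.

talked


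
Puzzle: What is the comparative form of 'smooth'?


Apply comparative formation (add -er): 'smooth' -> 'smoother'.

smoother


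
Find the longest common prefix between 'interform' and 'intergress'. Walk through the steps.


Compare from the start: 5 characters match: 'inter'. Mismatch at position 6: 'f' vs 'g'.

inter


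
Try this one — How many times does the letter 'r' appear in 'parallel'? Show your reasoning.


Letter 'r' in 'parallel': found at position(s) 3 = 1 occurrence(s).

1


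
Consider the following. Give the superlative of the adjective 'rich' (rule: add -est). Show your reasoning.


Apply superlative formation (add -est): 'rich' -> 'richest'.

richest


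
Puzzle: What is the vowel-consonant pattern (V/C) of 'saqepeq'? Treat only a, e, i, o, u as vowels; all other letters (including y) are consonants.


Letter mapping: s = C, a = V, q = C, e = V, p = C, e = V, q = C.

CVCVCVC


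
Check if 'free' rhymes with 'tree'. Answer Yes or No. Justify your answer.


Rime (stressed vowel + following sounds) of 'free': -ee = /iː/
Rime of 'tree': -ee = /iː/
/iː/ and /iː/ are the same ending sound, so the words rhyme.

Yes


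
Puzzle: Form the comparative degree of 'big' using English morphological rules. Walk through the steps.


Apply comparative formation (double final consonant, add -er): 'big' -> 'bigger'.

bigger


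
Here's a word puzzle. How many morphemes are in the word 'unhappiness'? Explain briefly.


Decomposition: un- (prefix) + happy (root) + -ness (suffix) = 3 morpheme(s)

3 morphemes


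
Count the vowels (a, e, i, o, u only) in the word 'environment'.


Vowels in 'environment': e, i, o, e = 4 vowels.

4


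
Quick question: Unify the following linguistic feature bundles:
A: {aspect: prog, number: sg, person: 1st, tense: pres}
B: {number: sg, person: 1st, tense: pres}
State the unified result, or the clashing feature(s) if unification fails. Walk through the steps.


Compare features:
aspect: A=prog vs B=_ -> unified: prog
number: A=sg vs B=sg -> unified: sg
person: A=1st vs B=1st -> unified: 1st
tense: A=pres vs B=pres -> unified: pres
No clashes found.

Unified: {aspect: prog, number: sg, person: 1st, tense: pres}


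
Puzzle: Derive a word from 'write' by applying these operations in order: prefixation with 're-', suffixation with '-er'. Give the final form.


Step 1: Add prefix 're-' to 'write' = 'rewrite'
Step 2: Add suffix '-er' to 'rewrite' = 'rewriter'

rewriter


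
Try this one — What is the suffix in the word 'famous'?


The word 'famous' = 'fame' (root) + '-ous' (suffix). The suffix is '-ous'.

ous


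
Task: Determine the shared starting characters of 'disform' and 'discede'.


Compare from the start: 3 characters match: 'dis'. Mismatch at position 4: 'f' vs 'c'.

dis


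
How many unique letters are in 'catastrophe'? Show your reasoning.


Unique letters in 'catastrophe': {a, c, e, h, o, p, r, s, t} = 9 distinct letters.

9


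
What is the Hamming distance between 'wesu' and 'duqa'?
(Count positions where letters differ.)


Alignment:
Position 1: 'w' vs 'd' = DIFFER
Position 2: 'e' vs 'u' = DIFFER
Position 3: 's' vs 'q' = DIFFER
Position 4: 'u' vs 'a' = DIFFER
Total differences: 4

4


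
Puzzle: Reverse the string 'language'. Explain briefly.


Reverse 'language' character by character: 'egaugnal'.

egaugnal


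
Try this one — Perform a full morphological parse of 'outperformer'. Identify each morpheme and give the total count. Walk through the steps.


Step 1: Identify prefix: 'out' (meaning: surpass)
Step 2: Identify root: 'perform'
Step 3: Identify suffix(es): 'er'
Decomposition: out- (prefix: surpass) + perform (root) + -er (suffix: one who)
Total morphemes: 3

3 morphemes (out- (prefix: surpass) + perform (root) + -er (suffix: one who))


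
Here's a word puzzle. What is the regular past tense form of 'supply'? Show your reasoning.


Apply rule: Change -y to -ied. 'supply' becomes 'supplied'.

supplied


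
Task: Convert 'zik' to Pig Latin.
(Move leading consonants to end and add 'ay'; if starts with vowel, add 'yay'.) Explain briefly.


'zik': move consonant cluster 'z' to end and add 'ay': 'ikzay'.

ikzay


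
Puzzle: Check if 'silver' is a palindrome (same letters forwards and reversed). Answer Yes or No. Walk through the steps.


Forward: 'silver'
Reversed: 'revlis'
They differ.

No


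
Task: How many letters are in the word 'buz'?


Spell out 'buz' and number each letter: b(1), u(2), z(3). Total: 3 letters.

3


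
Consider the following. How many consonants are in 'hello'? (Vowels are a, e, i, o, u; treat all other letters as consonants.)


Consonants in 'hello': h, l, l = 3 consonants.

3


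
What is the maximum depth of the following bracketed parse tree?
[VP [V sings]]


Count bracket nesting levels:
'[' at pos 0: depth = 1
'[' at pos 4: depth = 2
Maximum depth reached: 2

2


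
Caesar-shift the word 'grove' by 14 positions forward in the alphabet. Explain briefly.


Shift each letter by 14: g -> u, r -> f, o -> c, v -> j, e -> s. Result: 'ufcjs'.

ufcjs


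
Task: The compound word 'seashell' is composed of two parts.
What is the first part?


Split 'seashell' into 'sea' + 'shell'. The first part is 'sea'.

sea


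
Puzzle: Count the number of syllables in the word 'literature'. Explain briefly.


Break 'literature' into syllables: lit-er-a-ture -> lit | er | a | ture = 4 syllables

4 syllables


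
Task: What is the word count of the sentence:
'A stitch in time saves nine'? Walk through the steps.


Split into words: A | stitch | in | time | saves | nine = 6 words.

6


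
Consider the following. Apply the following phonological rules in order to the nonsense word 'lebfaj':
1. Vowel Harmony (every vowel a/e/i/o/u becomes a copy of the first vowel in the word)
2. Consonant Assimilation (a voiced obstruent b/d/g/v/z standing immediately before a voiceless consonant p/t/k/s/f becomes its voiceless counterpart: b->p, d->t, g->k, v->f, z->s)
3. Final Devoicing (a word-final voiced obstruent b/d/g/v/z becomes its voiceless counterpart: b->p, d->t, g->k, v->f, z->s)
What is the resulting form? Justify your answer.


Starting form: 'lebfaj'
Rule 1: Vowel Harmony: all vowels become 'e' (matching first vowel). 'lebfaj' -> 'lebfej'
Rule 2: Consonant Assimilation: voiced obstruent before voiceless consonant becomes voiceless ('bf' -> 'pf'). 'lebfej' -> 'lepfej'
Rule 3: Final Devoicing: final consonant 'j' is not one of the voiced obstruents b/d/g/v/z. No change.
Final form: 'lepfej'

lepfej


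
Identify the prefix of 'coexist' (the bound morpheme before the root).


The word 'coexist' = 'co' (prefix) + 'exist' (root). The prefix is 'co'.

co


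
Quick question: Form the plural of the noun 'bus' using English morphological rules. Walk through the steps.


Apply rule: Add -es (sibilant/fricative ending). 'bus' becomes 'buses'.

buses


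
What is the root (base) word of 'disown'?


Remove prefix 'dis' from 'disown' to get root 'own'.

own


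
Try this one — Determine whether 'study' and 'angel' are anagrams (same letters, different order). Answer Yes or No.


Sorted letters of 'study': 'dstuy'
Sorted letters of 'angel': 'aegln'
They do not match.

No


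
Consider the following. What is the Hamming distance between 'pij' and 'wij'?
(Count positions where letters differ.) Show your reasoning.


Alignment:
Position 1: 'p' vs 'w' = DIFFER
Position 2: 'i' vs 'i' = match
Position 3: 'j' vs 'j' = match
Total differences: 1

1


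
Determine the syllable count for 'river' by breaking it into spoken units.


Break 'river' into syllables: riv-er -> riv | er = 2 syllables

2 syllables


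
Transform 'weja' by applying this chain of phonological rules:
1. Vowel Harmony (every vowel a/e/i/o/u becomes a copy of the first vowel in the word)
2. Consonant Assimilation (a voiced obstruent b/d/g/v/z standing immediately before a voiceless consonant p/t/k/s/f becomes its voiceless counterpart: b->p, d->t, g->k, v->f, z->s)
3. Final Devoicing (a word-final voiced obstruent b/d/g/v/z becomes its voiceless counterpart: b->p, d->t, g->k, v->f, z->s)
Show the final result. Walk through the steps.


Starting form: 'weja'
Rule 1: Vowel Harmony: all vowels become 'e' (matching first vowel). 'weja' -> 'weje'
Rule 2: Consonant Assimilation: no voiced obstruent (b/d/g/v/z) stands immediately before a voiceless consonant (p/t/k/s/f). No change.
Rule 3: Final Devoicing: the word ends in the vowel 'e', not a consonant. No change.
Final form: 'weje'

weje


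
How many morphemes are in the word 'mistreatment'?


Decomposition: mis- (prefix) + treat (root) + -ment (suffix) = 3 morpheme(s)

3 morphemes


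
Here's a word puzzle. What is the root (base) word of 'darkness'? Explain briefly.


Remove suffix '-ness' from 'darkness' to get root 'dark'.

dark


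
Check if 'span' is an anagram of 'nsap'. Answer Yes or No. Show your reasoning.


Sorted letters of 'span': 'anps'
Sorted letters of 'nsap': 'anps'
They match.

Yes


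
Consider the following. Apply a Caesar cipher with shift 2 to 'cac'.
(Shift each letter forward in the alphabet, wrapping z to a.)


Shift each letter by 2: c -> e, a -> c, c -> e. Result: 'ece'.

ece


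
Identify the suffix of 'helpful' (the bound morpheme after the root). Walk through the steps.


The word 'helpful' = 'help' (root) + '-ful' (suffix). The suffix is '-ful'.

ful


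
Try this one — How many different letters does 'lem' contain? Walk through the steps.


Unique letters in 'lem': {e, l, m} = 3 distinct letters.

3


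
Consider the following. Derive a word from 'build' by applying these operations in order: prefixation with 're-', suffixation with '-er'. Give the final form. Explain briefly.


Step 1: Add prefix 're-' to 'build' = 'rebuild'
Step 2: Add suffix '-er' to 'rebuild' = 'rebuilder'

rebuilder


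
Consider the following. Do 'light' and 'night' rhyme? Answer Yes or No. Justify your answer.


Rime (stressed vowel + following sounds) of 'light': -ight = /aɪt/
Rime of 'night': -ight = /aɪt/
/aɪt/ and /aɪt/ are the same ending sound, so the words rhyme.

Yes


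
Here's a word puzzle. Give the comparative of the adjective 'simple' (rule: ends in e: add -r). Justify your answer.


Apply comparative formation (ends in e: add -r): 'simple' -> 'simpler'.

simpler


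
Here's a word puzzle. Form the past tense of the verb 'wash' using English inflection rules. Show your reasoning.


Apply rule: Add -ed. 'wash' becomes 'washed'.

washed


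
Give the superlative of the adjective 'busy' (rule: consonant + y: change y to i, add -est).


Apply superlative formation (consonant + y: change y to i, add -est): 'busy' -> 'busiest'.

busiest


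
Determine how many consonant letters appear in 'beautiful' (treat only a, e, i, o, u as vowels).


Consonants in 'beautiful': b, t, f, l = 4 consonants.

4


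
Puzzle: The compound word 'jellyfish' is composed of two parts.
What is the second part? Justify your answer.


Split 'jellyfish' into 'jelly' + 'fish'. The second part is 'fish'.

fish


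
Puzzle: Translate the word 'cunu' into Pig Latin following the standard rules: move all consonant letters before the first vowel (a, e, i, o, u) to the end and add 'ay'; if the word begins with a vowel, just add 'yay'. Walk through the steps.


'cunu': move consonant cluster 'c' to end and add 'ay': 'unucay'.

unucay


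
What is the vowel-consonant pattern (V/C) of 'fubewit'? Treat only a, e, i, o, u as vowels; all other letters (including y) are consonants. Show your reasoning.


Letter mapping: f = C, u = V, b = C, e = V, w = C, i = V, t = C.

CVCVCVC


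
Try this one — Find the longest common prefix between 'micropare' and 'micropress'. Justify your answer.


Compare from the start: 6 characters match: 'microp'. Mismatch at position 7: 'a' vs 'r'.

microp


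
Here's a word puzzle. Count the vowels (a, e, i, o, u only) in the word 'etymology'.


Vowels in 'etymology': e, o, o = 3 vowels.

3


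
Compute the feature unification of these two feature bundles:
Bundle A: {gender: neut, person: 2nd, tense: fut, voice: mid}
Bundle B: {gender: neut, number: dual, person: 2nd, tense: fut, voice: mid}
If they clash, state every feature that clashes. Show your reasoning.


Compare features:
gender: A=neut vs B=neut -> unified: neut
number: A=_ vs B=dual -> unified: dual
person: A=2nd vs B=2nd -> unified: 2nd
tense: A=fut vs B=fut -> unified: fut
voice: A=mid vs B=mid -> unified: mid
No clashes found.

Unified: {gender: neut, number: dual, person: 2nd, tense: fut, voice: mid}


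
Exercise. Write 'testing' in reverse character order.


Reverse 'testing' character by character: 'gnitset'.

gnitset


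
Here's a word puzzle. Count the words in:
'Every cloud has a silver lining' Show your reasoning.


Split into words: Every | cloud | has | a | silver | lining = 6 words.

6


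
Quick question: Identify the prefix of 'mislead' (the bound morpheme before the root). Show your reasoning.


The word 'mislead' = 'mis' (prefix) + 'lead' (root). The prefix is 'mis'.

mis


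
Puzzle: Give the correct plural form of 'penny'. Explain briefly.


Apply rule: Change -y to -ies (consonant + y). 'penny' becomes 'pennies'.

pennies


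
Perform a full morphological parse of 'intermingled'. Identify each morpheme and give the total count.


Step 1: Identify prefix: 'inter' (meaning: between)
Step 2: Identify root: 'mingle'
Step 3: Identify suffix(es): 'ed'
Decomposition: inter- (prefix: between) + mingle (root) + -ed (suffix: past)
Total morphemes: 3

3 morphemes (inter- (prefix: between) + mingle (root) + -ed (suffix: past))


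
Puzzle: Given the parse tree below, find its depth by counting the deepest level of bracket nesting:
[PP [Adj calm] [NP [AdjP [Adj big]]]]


Count bracket nesting levels:
'[' at pos 0: depth = 1
'[' at pos 4: depth = 2
'[' at pos 15: depth = 2
'[' at pos 19: depth = 3
'[' at pos 25: depth = 4
Maximum depth reached: 4

4


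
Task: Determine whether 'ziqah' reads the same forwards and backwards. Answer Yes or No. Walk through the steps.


Forward: 'ziqah'
Reversed: 'haqiz'
They differ.

No


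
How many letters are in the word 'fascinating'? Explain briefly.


Spell out 'fascinating' and number each letter: f(1), a(2), s(3), c(4), i(5), n(6), a(7), t(8), i(9), n(10), g(11). Total: 11 letters.

11


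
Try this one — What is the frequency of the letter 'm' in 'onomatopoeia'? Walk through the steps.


Letter 'm' in 'onomatopoeia': found at position(s) 4 = 1 occurrence(s).

1


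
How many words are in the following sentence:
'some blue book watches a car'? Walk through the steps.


Split into words: some | blue | book | watches | a | car = 6 words.

6


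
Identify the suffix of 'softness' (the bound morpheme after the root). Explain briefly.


The word 'softness' = 'soft' (root) + '-ness' (suffix). The suffix is '-ness'.

ness


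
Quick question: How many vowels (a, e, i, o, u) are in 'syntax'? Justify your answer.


Vowels in 'syntax': a = 1 vowels.

1


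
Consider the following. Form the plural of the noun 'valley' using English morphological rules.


Apply rule: Add -s. 'valley' becomes 'valleys'.

valleys


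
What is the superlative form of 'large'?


Apply superlative formation (ends in e: add -st): 'large' -> 'largest'.

largest


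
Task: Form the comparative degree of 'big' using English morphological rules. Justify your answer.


Apply comparative formation (double final consonant, add -er): 'big' -> 'bigger'.

bigger


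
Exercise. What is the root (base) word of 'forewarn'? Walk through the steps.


Remove prefix 'fore' from 'forewarn' to get root 'warn'.

warn


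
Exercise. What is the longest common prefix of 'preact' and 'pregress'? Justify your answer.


Compare from the start: 3 characters match: 'pre'. Mismatch at position 4: 'a' vs 'g'.

pre


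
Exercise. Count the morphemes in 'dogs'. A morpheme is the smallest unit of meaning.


Decomposition: dog (root) + -s (plural) = 2 morpheme(s)

2 morphemes


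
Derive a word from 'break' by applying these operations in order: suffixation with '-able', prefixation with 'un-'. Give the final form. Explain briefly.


Step 1: Add suffix '-able' to 'break' = 'breakable'
Step 2: Add prefix 'un-' to 'breakable' = 'unbreakable'

unbreakable


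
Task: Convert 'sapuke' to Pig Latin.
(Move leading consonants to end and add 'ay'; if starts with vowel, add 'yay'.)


'sapuke': move consonant cluster 's' to end and add 'ay': 'apukesay'.

apukesay


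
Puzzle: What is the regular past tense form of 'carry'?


Apply rule: Change -y to -ied. 'carry' becomes 'carried'.

carried


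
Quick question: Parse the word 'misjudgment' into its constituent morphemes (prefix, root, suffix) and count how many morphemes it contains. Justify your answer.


Step 1: Identify prefix: 'mis' (meaning: wrongly)
Step 2: Identify root: 'judge'
Step 3: Identify suffix(es): 'ment'
Decomposition: mis- (prefix: wrongly) + judge (root) + -ment (suffix: action/result)
Total morphemes: 3

3 morphemes (mis- (prefix: wrongly) + judge (root) + -ment (suffix: action/result))


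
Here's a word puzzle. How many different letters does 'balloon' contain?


Unique letters in 'balloon': {a, b, l, n, o} = 5 distinct letters.

5


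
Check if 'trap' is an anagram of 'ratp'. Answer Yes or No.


Sorted letters of 'trap': 'aprt'
Sorted letters of 'ratp': 'aprt'
They match.

Yes


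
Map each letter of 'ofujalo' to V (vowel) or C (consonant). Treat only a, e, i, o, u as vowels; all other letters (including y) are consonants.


Letter mapping: o = V, f = C, u = V, j = C, a = V, l = C, o = V.

VCVCVCV


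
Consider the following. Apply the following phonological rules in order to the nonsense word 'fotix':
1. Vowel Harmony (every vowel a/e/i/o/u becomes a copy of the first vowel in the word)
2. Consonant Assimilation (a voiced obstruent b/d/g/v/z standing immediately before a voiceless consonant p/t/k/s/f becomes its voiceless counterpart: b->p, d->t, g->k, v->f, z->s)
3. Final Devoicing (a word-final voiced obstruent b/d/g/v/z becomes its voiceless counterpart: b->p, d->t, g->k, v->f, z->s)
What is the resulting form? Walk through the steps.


Starting form: 'fotix'
Rule 1: Vowel Harmony: all vowels become 'o' (matching first vowel). 'fotix' -> 'fotox'
Rule 2: Consonant Assimilation: no voiced obstruent (b/d/g/v/z) stands immediately before a voiceless consonant (p/t/k/s/f). No change.
Rule 3: Final Devoicing: final consonant 'x' is not one of the voiced obstruents b/d/g/v/z. No change.
Final form: 'fotox'

fotox


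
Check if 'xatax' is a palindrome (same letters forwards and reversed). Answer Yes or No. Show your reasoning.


Forward: 'xatax'
Reversed: 'xatax'
They are identical.

Yes


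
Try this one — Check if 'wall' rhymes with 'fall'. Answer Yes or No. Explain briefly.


Rime (stressed vowel + following sounds) of 'wall': -all = /ɔːl/
Rime of 'fall': -all = /ɔːl/
/ɔːl/ and /ɔːl/ are the same ending sound, so the words rhyme.

Yes


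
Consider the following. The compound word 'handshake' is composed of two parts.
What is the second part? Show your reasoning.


Split 'handshake' into 'hand' + 'shake'. The second part is 'shake'.

shake


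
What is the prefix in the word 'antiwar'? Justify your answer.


The word 'antiwar' = 'anti' (prefix) + 'war' (root). The prefix is 'anti'.

anti


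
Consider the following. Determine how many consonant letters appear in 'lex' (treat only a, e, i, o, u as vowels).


Consonants in 'lex': l, x = 2 consonants.

2


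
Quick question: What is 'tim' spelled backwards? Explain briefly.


Reverse 'tim' character by character: 'mit'.

mit


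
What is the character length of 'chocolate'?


Spell out 'chocolate' and number each letter: c(1), h(2), o(3), c(4), o(5), l(6), a(7), t(8), e(9). Total: 9 letters.

9


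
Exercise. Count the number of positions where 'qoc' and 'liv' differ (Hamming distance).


Alignment:
Position 1: 'q' vs 'l' = DIFFER
Position 2: 'o' vs 'i' = DIFFER
Position 3: 'c' vs 'v' = DIFFER
Total differences: 3

3


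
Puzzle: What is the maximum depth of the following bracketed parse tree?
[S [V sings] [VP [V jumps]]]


Count bracket nesting levels:
'[' at pos 0: depth = 1
'[' at pos 3: depth = 2
'[' at pos 13: depth = 2
'[' at pos 17: depth = 3
Maximum depth reached: 3

3


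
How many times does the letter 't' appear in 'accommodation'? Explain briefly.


Letter 't' in 'accommodation': found at position(s) 10 = 1 occurrence(s).

1


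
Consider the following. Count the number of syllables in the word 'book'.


Break 'book' into syllables: book -> book = 1 syllable

1 syllable


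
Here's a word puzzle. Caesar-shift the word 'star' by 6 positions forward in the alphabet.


Shift each letter by 6: s -> y, t -> z, a -> g, r -> x. Result: 'yzgx'.

yzgx


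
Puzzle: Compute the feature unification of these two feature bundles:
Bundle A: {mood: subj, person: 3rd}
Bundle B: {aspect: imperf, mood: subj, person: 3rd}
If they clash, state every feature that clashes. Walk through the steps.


Compare features:
aspect: A=_ vs B=imperf -> unified: imperf
mood: A=subj vs B=subj -> unified: subj
person: A=3rd vs B=3rd -> unified: 3rd
No clashes found.

Unified: {aspect: imperf, mood: subj, person: 3rd}


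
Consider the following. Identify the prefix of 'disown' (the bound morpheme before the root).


The word 'disown' = 'dis' (prefix) + 'own' (root). The prefix is 'dis'.

dis


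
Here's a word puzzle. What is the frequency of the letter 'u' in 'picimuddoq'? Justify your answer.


Letter 'u' in 'picimuddoq': found at position(s) 6 = 1 occurrence(s).

1


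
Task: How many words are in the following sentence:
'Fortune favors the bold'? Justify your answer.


Split into words: Fortune | favors | the | bold = 4 words.

4


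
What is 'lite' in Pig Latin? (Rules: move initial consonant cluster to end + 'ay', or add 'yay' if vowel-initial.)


'lite': move consonant cluster 'l' to end and add 'ay': 'itelay'.

itelay


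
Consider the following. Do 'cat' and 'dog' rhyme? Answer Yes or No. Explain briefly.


Rime (stressed vowel + following sounds) of 'cat': -at = /æt/
Rime of 'dog': -og = /ɒg/
/æt/ and /ɒg/ are different ending sounds, so the words do not rhyme.

No


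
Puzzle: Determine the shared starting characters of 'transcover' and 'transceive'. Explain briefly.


Compare from the start: 6 characters match: 'transc'. Mismatch at position 7: 'o' vs 'e'.

transc


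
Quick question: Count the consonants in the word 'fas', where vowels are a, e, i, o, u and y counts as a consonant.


Consonants in 'fas': f, s = 2 consonants.

2


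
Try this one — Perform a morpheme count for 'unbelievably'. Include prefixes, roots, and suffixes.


Decomposition: un- (prefix) + believe (root) + -able (suffix) + -ly (suffix) = 4 morpheme(s)

4 morphemes


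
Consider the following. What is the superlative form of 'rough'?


Apply superlative formation (add -est): 'rough' -> 'roughest'.

roughest


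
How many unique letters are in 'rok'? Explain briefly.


Unique letters in 'rok': {k, o, r} = 3 distinct letters.

3


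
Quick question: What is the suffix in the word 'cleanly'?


The word 'cleanly' = 'clean' (root) + '-ly' (suffix). The suffix is '-ly'.

ly


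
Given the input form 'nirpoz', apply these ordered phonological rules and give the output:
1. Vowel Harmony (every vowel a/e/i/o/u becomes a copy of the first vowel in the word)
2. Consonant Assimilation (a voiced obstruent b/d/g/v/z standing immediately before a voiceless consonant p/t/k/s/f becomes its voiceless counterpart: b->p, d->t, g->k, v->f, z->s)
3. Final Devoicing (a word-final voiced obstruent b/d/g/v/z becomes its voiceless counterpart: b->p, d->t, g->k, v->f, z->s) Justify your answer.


Starting form: 'nirpoz'
Rule 1: Vowel Harmony: all vowels become 'i' (matching first vowel). 'nirpoz' -> 'nirpiz'
Rule 2: Consonant Assimilation: no voiced obstruent (b/d/g/v/z) stands immediately before a voiceless consonant (p/t/k/s/f). No change.
Rule 3: Final Devoicing: word-final voiced obstruent 'z' becomes voiceless 's'. 'nirpiz' -> 'nirpis'
Final form: 'nirpis'

nirpis


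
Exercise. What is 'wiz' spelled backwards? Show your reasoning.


Reverse 'wiz' character by character: 'ziw'.

ziw


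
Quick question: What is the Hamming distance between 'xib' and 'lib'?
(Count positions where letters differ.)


Alignment:
Position 1: 'x' vs 'l' = DIFFER
Position 2: 'i' vs 'i' = match
Position 3: 'b' vs 'b' = match
Total differences: 1

1


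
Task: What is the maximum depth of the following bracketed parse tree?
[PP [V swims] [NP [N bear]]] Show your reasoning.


Count bracket nesting levels:
'[' at pos 0: depth = 1
'[' at pos 4: depth = 2
'[' at pos 14: depth = 2
'[' at pos 18: depth = 3
Maximum depth reached: 3

3


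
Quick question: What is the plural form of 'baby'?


Apply rule: Change -y to -ies (consonant + y). 'baby' becomes 'babies'.

babies


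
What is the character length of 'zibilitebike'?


Spell out 'zibilitebike' and number each letter: z(1), i(2), b(3), i(4), l(5), i(6), t(7), e(8), b(9), i(10), k(11), e(12). Total: 12 letters.

12


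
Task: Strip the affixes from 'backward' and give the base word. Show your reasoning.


Remove suffix '-ward' from 'backward' to get root 'back'.

back


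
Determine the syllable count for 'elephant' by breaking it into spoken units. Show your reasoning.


Break 'elephant' into syllables: el-e-phant -> el | e | phant = 3 syllables

3 syllables


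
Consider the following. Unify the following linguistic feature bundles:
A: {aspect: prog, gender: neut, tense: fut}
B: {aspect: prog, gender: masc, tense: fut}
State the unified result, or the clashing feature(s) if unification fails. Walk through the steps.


Compare features:
aspect: A=prog vs B=prog -> unified: prog
gender: A=neut vs B=masc -> CLASH
tense: A=fut vs B=fut -> unified: fut
Clash detected on feature 'gender' (neut vs masc); unification fails.

CLASH on 'gender' (neut vs masc)


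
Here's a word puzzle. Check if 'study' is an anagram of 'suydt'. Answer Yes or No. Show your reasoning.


Sorted letters of 'study': 'dstuy'
Sorted letters of 'suydt': 'dstuy'
They match.

Yes


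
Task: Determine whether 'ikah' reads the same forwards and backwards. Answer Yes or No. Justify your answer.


Forward: 'ikah'
Reversed: 'haki'
They differ.

No


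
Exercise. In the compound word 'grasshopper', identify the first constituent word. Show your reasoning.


Split 'grasshopper' into 'grass' + 'hopper'. The first part is 'grass'.

grass


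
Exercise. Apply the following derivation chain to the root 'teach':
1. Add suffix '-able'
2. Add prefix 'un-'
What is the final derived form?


Step 1: Add suffix '-able' to 'teach' = 'teachable'
Step 2: Add prefix 'un-' to 'teachable' = 'unteachable'

unteachable


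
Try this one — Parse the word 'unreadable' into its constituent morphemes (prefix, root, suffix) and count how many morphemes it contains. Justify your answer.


Step 1: Identify prefix: 'un' (meaning: not/reverse)
Step 2: Identify root: 'read'
Step 3: Identify suffix(es): 'able'
Decomposition: un- (prefix: not/reverse) + read (root) + -able (suffix: capable of)
Total morphemes: 3

3 morphemes (un- (prefix: not/reverse) + read (root) + -able (suffix: capable of))


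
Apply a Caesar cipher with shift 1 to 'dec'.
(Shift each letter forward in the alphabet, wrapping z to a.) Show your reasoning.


Shift each letter by 1: d -> e, e -> f, c -> d. Result: 'efd'.

efd


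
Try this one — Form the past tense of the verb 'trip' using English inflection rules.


Apply rule: Double final consonant and add -ed. 'trip' becomes 'tripped'.

tripped


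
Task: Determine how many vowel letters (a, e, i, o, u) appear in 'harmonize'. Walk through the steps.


Vowels in 'harmonize': a, o, i, e = 4 vowels.

4


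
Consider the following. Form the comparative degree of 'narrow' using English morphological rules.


Apply comparative formation (add -er): 'narrow' -> 'narrower'.

narrower


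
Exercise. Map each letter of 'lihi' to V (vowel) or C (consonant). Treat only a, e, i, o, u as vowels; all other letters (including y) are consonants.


Letter mapping: l = C, i = V, h = C, i = V.

CVCV


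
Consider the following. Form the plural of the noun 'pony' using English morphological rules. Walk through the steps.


Apply rule: Change -y to -ies (consonant + y). 'pony' becomes 'ponies'.

ponies


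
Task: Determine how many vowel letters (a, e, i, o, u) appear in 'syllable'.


Vowels in 'syllable': a, e = 2 vowels.

2


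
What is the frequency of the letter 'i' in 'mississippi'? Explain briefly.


Letter 'i' in 'mississippi': found at position(s) 2, 5, 8, 11 = 4 occurrence(s).

4


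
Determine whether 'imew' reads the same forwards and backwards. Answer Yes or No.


Forward: 'imew'
Reversed: 'wemi'
They differ.

No


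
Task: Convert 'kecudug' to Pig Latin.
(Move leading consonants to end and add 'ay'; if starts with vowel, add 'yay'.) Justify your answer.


'kecudug': move consonant cluster 'k' to end and add 'ay': 'ecudugkay'.

ecudugkay


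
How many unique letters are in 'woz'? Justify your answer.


Unique letters in 'woz': {o, w, z} = 3 distinct letters.

3


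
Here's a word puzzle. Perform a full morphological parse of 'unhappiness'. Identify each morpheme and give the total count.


Step 1: Identify prefix: 'un' (meaning: not/reverse)
Step 2: Identify root: 'happy'
Step 3: Identify suffix(es): 'ness'
Decomposition: un- (prefix: not/reverse) + happy (root) + -ness (suffix: state of)
Total morphemes: 3

3 morphemes (un- (prefix: not/reverse) + happy (root) + -ness (suffix: state of))


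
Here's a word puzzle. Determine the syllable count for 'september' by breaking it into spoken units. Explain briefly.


Break 'september' into syllables: sep-tem-ber -> sep | tem | ber = 3 syllables

3 syllables


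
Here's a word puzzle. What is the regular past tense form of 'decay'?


Apply rule: Add -ed. 'decay' becomes 'decayed'.

decayed


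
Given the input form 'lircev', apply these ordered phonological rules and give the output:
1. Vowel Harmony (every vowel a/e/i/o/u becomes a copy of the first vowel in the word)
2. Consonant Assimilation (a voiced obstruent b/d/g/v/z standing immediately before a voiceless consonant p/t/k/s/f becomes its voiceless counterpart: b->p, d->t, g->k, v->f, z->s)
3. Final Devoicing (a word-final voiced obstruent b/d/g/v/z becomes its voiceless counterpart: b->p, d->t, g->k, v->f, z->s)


Starting form: 'lircev'
Rule 1: Vowel Harmony: all vowels become 'i' (matching first vowel). 'lircev' -> 'lirciv'
Rule 2: Consonant Assimilation: no voiced obstruent (b/d/g/v/z) stands immediately before a voiceless consonant (p/t/k/s/f). No change.
Rule 3: Final Devoicing: word-final voiced obstruent 'v' becomes voiceless 'f'. 'lirciv' -> 'lircif'
Final form: 'lircif'

lircif


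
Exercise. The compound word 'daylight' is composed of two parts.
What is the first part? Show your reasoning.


Split 'daylight' into 'day' + 'light'. The first part is 'day'.

day


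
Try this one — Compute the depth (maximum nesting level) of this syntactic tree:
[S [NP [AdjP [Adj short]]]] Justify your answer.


Count bracket nesting levels:
'[' at pos 0: depth = 1
'[' at pos 3: depth = 2
'[' at pos 7: depth = 3
'[' at pos 13: depth = 4
Maximum depth reached: 4

4


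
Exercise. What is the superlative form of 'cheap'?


Apply superlative formation (add -est): 'cheap' -> 'cheapest'.

cheapest


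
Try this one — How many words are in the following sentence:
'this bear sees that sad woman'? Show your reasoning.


Split into words: this | bear | sees | that | sad | woman = 6 words.

6


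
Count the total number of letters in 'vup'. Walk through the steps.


Spell out 'vup' and number each letter: v(1), u(2), p(3). Total: 3 letters.

3


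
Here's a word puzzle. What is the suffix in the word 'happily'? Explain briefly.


The word 'happily' = 'happy' (root) + '-ly' (suffix). The suffix is '-ly'.

ly


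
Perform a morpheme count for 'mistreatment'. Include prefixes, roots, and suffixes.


Decomposition: mis- (prefix) + treat (root) + -ment (suffix) = 3 morpheme(s)

3 morphemes


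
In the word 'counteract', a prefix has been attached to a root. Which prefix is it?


The word 'counteract' = 'counter' (prefix) + 'act' (root). The prefix is 'counter'.

counter


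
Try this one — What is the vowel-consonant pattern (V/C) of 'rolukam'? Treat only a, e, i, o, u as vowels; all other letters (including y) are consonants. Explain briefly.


Letter mapping: r = C, o = V, l = C, u = V, k = C, a = V, m = C.

CVCVCVC


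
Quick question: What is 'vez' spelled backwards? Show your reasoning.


Reverse 'vez' character by character: 'zev'.

zev


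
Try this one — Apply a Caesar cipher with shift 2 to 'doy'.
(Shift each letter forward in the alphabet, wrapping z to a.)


Shift each letter by 2: d -> f, o -> q, y -> a. Result: 'fqa'.

fqa


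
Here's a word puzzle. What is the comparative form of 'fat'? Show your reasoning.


Apply comparative formation (double final consonant, add -er): 'fat' -> 'fatter'.

fatter


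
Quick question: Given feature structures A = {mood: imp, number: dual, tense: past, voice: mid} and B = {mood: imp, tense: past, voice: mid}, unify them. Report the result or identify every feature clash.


Compare features:
mood: A=imp vs B=imp -> unified: imp
number: A=dual vs B=_ -> unified: dual
tense: A=past vs B=past -> unified: past
voice: A=mid vs B=mid -> unified: mid
No clashes found.

Unified: {mood: imp, number: dual, tense: past, voice: mid}


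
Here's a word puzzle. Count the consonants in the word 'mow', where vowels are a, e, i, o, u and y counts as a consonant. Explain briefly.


Consonants in 'mow': m, w = 2 consonants.

2


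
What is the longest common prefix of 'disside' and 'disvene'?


Compare from the start: 3 characters match: 'dis'. Mismatch at position 4: 's' vs 'v'.

dis


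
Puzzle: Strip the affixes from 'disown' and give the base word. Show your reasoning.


Remove prefix 'dis' from 'disown' to get root 'own'.

own


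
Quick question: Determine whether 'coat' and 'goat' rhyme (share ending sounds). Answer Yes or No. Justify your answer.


Rime (stressed vowel + following sounds) of 'coat': -oat = /oʊt/
Rime of 'goat': -oat = /oʊt/
/oʊt/ and /oʊt/ are the same ending sound, so the words rhyme.

Yes


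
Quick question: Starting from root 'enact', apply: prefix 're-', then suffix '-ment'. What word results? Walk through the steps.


Step 1: Add prefix 're-' to 'enact' = 'reenact'
Step 2: Add suffix '-ment' to 'reenact' = 'reenactment'

reenactment


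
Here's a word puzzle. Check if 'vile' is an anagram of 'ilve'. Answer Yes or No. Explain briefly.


Sorted letters of 'vile': 'eilv'
Sorted letters of 'ilve': 'eilv'
They match.

Yes


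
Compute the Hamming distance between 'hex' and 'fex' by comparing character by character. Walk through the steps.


Alignment:
Position 1: 'h' vs 'f' = DIFFER
Position 2: 'e' vs 'e' = match
Position 3: 'x' vs 'x' = match
Total differences: 1

1


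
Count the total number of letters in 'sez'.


Spell out 'sez' and number each letter: s(1), e(2), z(3). Total: 3 letters.

3


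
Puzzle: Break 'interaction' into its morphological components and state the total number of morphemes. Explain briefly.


Step 1: Identify prefix: 'inter' (meaning: between)
Step 2: Identify root: 'act'
Step 3: Identify suffix(es): 'ion'
Decomposition: inter- (prefix: between) + act (root) + -ion (suffix: act of)
Total morphemes: 3

3 morphemes (inter- (prefix: between) + act (root) + -ion (suffix: act of))


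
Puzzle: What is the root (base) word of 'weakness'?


Remove suffix '-ness' from 'weakness' to get root 'weak'.

weak


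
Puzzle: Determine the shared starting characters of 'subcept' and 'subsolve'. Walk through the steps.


Compare from the start: 3 characters match: 'sub'. Mismatch at position 4: 'c' vs 's'.

sub
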